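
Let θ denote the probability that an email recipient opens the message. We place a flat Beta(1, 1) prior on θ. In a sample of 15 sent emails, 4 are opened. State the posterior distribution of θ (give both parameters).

The binomial likelihood is conjugate to the Beta prior: with 4 successes and 11 failures, the posterior is Beta(1+4, 1+11) = Beta(5, 12).

Posterior: Beta(5, 12)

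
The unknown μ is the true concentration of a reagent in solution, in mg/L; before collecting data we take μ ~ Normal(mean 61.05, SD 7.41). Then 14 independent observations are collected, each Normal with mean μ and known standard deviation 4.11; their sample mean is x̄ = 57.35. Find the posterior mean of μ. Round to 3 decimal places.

Prior precision 1/τ₀² = 1/7.41² = 0.0182122; data precision n/σ² = 14/4.11² = 0.828790.
Posterior precision = 0.0182122 + 0.828790 = 0.847002.
Posterior mean = (0.0182122·61.05 + 0.828790·57.35) / 0.847002 = 57.430.

Posterior mean ≈ 57.430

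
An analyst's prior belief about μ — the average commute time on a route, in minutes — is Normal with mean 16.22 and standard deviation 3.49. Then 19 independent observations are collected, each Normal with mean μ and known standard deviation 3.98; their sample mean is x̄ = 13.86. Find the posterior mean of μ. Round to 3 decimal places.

With known σ, the Normal prior is conjugate. Weight on the data is w = (n/σ²)/(n/σ² + 1/τ₀²) = 1.19946/(1.19946+0.0821011) = 0.93594.
Posterior mean = w·x̄ + (1−w)·μ₀ = 0.93594·13.86 + 0.064063·16.22 = 14.011.

Posterior mean ≈ 14.011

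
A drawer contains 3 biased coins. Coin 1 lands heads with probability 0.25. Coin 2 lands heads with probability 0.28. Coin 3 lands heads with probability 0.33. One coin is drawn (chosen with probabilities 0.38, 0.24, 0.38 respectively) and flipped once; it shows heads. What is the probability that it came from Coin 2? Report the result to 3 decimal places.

Posterior probability ≈ 0.234

P(heads|C1) = 0.25; P(heads|C2) = 0.28; P(heads|C3) = 0.33.
Prior × likelihood for each source: 0.38·0.25=0.09500, 0.24·0.28=0.06720, 0.38·0.33=0.1254. Summing gives P(heads) = 0.28760.
P(Coin 2 | heads) = 0.06720 / 0.28760 = 0.234.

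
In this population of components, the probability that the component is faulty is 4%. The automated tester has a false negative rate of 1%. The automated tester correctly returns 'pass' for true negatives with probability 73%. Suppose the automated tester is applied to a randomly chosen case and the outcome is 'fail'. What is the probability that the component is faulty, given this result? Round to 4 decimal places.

Write H for 'the component is faulty'. Prior odds H:¬H = 0.04/0.96 = 0.041667. For the 'fail' outcome, the likelihood ratio is 0.99/0.27 = 3.6667.
Posterior odds = 0.041667 × 3.6667 = 0.15278, so P(H|E) = 0.15278/(1+0.15278) = 0.1325.

P(H | E) ≈ 0.1325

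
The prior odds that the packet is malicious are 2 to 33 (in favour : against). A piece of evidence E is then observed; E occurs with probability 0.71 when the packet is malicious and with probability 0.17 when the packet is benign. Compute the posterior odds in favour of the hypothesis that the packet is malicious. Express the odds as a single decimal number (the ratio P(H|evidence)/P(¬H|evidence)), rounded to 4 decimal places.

Prior odds = 2/33 = 0.060606. In log-odds, ln(0.060606) = -2.8034.
Add log likelihood ratio: ln(4.1765) = 1.4295.
Posterior log-odds = -1.3739, so posterior odds = exp(-1.3739) = 0.25312.

Posterior odds ≈ 0.2531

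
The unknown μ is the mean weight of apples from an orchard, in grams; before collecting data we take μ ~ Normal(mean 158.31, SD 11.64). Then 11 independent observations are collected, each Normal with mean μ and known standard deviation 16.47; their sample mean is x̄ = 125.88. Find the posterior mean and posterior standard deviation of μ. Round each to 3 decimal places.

Posterior mean ≈ 130.874; posterior SD ≈ 4.568

With known σ, the Normal prior is conjugate. Weight on the data is w = (n/σ²)/(n/σ² + 1/τ₀²) = 0.0405514/(0.0405514+0.00738064) = 0.84602.
Posterior mean = w·x̄ + (1−w)·μ₀ = 0.84602·125.88 + 0.15398·158.31 = 130.874. Posterior variance = 1/(0.0405514+0.00738064) = 20.8629, so SD = 4.568.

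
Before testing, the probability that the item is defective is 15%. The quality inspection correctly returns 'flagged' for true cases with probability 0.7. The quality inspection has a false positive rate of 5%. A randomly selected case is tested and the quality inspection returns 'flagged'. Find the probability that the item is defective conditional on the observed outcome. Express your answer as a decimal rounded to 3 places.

Let H be the event that the item is defective. P(H) = 0.15, so P(¬H) = 0.85. With E the 'flagged' result, P(E|H) = 0.7 and P(E|¬H) = 0.05.
P(E) = 0.7·0.15 + 0.05·0.85 = 0.10500 + 0.042500 = 0.14750.
By Bayes' theorem, P(H|E) = 0.10500 / 0.14750 = 0.712.

P(H | E) ≈ 0.712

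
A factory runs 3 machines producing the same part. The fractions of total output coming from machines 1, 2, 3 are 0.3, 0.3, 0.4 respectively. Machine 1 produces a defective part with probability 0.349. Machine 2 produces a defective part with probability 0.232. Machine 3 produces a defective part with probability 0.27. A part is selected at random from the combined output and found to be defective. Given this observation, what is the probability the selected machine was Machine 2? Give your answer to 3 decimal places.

Posterior probability ≈ 0.247

Tabulate prior·likelihood by source: [1] prior 0.3, lik 0.349, product 0.1047; [2] prior 0.3, lik 0.232, product 0.06960; [3] prior 0.4, lik 0.27, product 0.1080.
Normalizing constant = 0.28230; the posterior for Machine 2 is its product over the sum, 0.06960/0.28230 = 0.247.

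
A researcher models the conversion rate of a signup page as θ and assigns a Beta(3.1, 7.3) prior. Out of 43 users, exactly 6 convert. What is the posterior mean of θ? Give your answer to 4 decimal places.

Posterior mean ≈ 0.1704

Observing 6 successes and 37 failures updates Beta(3.1, 7.3) by adding the success and failure counts to the two shape parameters: α = 3.1+6 = 9.1, β = 7.3+37 = 44.3.
Posterior mean = α/(α+β) = 9.1/53.4 = 0.1704.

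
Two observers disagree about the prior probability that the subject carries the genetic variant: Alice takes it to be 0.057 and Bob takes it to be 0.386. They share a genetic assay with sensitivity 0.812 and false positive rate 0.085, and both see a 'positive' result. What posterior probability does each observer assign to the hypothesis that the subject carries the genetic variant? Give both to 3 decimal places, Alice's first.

Alice: 0.366; Bob: 0.857

The likelihood ratio for a 'positive' result is 0.812/0.085 = 9.5529.
Alice: prior odds 0.057/0.943 = 0.060445; posterior odds 0.57743; posterior probability 0.366.
Bob: prior odds 0.386/0.614 = 0.62866; posterior odds 6.0056; posterior probability 0.857.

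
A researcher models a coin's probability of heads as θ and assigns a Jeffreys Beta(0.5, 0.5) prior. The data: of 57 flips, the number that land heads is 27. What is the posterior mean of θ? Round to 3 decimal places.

Posterior mean ≈ 0.474

The binomial likelihood is conjugate to the Beta prior: with 27 successes and 30 failures, the posterior is Beta(0.5+27, 0.5+30) = Beta(27.5, 30.5).
E[θ | data] = 27.5/(27.5+30.5) = 0.474.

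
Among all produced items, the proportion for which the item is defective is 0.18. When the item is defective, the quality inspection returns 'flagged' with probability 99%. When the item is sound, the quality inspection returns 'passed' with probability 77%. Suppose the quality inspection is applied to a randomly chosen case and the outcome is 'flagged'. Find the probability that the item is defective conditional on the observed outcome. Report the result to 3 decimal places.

P(H | E) ≈ 0.486

Write H for 'the item is defective'. Prior odds H:¬H = 0.18/0.82 = 0.21951. For the 'flagged' outcome, the likelihood ratio is 0.99/0.23 = 4.3043.
Posterior odds = 0.21951 × 4.3043 = 0.94486, so P(H|E) = 0.94486/(1+0.94486) = 0.486.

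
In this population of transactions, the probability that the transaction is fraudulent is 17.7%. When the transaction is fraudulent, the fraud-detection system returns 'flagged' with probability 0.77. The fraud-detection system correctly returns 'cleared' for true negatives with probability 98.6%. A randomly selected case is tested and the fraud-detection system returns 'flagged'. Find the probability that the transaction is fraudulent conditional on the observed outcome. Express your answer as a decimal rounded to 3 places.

P(H | E) ≈ 0.922

Let H be the event that the transaction is fraudulent. P(H) = 0.177, so P(¬H) = 0.823. With E the 'flagged' result, P(E|H) = 0.77 and P(E|¬H) = 0.014.
P(E) = 0.77·0.177 + 0.014·0.823 = 0.13629 + 0.011522 = 0.14781.
By Bayes' theorem, P(H|E) = 0.13629 / 0.14781 = 0.922.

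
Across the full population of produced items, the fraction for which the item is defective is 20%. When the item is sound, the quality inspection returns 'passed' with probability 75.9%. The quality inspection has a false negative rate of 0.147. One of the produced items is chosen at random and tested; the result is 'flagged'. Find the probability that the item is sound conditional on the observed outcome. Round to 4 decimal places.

P(¬H | E) ≈ 0.5305

Let H be the event that the item is defective. P(H) = 0.2, so P(¬H) = 0.8. With E the 'flagged' result, P(E|H) = 0.853 and P(E|¬H) = 0.241.
P(E) = 0.853·0.2 + 0.241·0.8 = 0.17060 + 0.19280 = 0.36340.
By Bayes' theorem, P(H|E) = 0.17060 / 0.36340 = 0.4695. Hence P(¬H|E) = 1 − 0.4695 = 0.5305.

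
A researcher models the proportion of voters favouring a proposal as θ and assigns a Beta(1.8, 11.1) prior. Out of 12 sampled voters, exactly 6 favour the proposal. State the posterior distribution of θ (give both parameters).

The binomial likelihood is conjugate to the Beta prior: with 6 successes and 6 failures, the posterior is Beta(1.8+6, 11.1+6) = Beta(7.8, 17.1).

Posterior: Beta(7.8, 17.1)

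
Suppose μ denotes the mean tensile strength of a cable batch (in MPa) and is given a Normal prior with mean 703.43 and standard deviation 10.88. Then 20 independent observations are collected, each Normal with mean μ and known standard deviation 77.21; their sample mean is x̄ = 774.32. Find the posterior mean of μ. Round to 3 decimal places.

Prior precision 1/τ₀² = 1/10.88² = 0.00844777; data precision n/σ² = 20/77.21² = 0.00335493.
Posterior precision = 0.00844777 + 0.00335493 = 0.0118027.
Posterior mean = (0.00844777·703.43 + 0.00335493·774.32) / 0.0118027 = 723.581.

Posterior mean ≈ 723.581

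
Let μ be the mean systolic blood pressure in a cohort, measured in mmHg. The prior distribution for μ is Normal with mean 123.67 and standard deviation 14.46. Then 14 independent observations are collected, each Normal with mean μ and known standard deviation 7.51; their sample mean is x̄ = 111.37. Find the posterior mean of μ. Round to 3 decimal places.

Prior precision 1/τ₀² = 1/14.46² = 0.00478259; data precision n/σ² = 14/7.51² = 0.248227.
Posterior precision = 0.00478259 + 0.248227 = 0.253009.
Posterior mean = (0.00478259·123.67 + 0.248227·111.37) / 0.253009 = 111.603.

Posterior mean ≈ 111.603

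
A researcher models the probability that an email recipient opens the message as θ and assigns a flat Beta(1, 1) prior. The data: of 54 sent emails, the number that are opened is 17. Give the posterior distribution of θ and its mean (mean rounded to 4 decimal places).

Posterior: Beta(18, 38); mean ≈ 0.3214

The binomial likelihood is conjugate to the Beta prior: with 17 successes and 37 failures, the posterior is Beta(1+17, 1+37) = Beta(18, 38).
E[θ | data] = 18/(18+38) = 0.3214.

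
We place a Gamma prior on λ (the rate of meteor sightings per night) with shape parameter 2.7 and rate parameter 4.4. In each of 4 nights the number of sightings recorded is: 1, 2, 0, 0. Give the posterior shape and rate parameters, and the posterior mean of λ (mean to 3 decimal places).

Total count ∑xᵢ = 3 over n = 4 nights.
Gamma is conjugate to the Poisson likelihood: posterior is Gamma(shape = 2.7+3 = 5.7, rate = 4.4+4 = 8.4).
Posterior mean = shape/rate = 5.7/8.4 = 0.679.

Posterior: Gamma(shape=5.7, rate=8.4); mean ≈ 0.679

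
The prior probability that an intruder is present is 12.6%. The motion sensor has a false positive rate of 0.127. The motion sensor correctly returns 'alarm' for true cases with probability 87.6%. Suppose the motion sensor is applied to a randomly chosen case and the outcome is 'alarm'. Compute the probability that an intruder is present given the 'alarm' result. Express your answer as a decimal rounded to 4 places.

Let H be the event that an intruder is present. P(H) = 0.126, so P(¬H) = 0.874. With E the 'alarm' result, P(E|H) = 0.876 and P(E|¬H) = 0.127.
P(E) = 0.876·0.126 + 0.127·0.874 = 0.11038 + 0.11100 = 0.22137.
By Bayes' theorem, P(H|E) = 0.11038 / 0.22137 = 0.4986.

P(H | E) ≈ 0.4986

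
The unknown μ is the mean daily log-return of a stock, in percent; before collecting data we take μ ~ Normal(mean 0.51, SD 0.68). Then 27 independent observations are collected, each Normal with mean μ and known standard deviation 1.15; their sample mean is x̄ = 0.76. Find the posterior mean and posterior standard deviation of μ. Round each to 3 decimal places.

Posterior mean ≈ 0.736; posterior SD ≈ 0.210

With known σ, the Normal prior is conjugate. Weight on the data is w = (n/σ²)/(n/σ² + 1/τ₀²) = 20.4159/(20.4159+2.16263) = 0.90422.
Posterior mean = w·x̄ + (1−w)·μ₀ = 0.90422·0.76 + 0.095783·0.51 = 0.736. Posterior variance = 1/(20.4159+2.16263) = 0.0442899, so SD = 0.210.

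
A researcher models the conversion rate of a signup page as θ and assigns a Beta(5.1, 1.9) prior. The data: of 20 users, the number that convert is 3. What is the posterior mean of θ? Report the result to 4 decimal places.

The binomial likelihood is conjugate to the Beta prior: with 3 successes and 17 failures, the posterior is Beta(5.1+3, 1.9+17) = Beta(8.1, 18.9).
Posterior mean = α/(α+β) = 8.1/27 = 0.3000.

Posterior mean ≈ 0.3000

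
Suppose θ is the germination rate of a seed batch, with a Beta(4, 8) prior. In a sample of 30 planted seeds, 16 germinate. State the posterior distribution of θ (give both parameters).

Posterior: Beta(20, 22)

Observing 16 successes and 14 failures updates Beta(4, 8) by adding the success and failure counts to the two shape parameters: α = 4+16 = 20, β = 8+14 = 22.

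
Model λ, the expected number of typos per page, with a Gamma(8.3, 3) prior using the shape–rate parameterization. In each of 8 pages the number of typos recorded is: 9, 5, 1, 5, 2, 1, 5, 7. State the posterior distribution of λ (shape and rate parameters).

Posterior: Gamma(shape=43.3, rate=11)

The Poisson likelihood adds the total count to the shape and the number of exposure periods to the rate. Here ∑xᵢ = 35 and n = 8, so shape 8.3→43.3 and rate 3→11.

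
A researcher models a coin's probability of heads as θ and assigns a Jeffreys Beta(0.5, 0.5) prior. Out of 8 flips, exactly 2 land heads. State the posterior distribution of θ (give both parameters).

Posterior: Beta(2.5, 6.5)

The binomial likelihood is conjugate to the Beta prior: with 2 successes and 6 failures, the posterior is Beta(0.5+2, 0.5+6) = Beta(2.5, 6.5).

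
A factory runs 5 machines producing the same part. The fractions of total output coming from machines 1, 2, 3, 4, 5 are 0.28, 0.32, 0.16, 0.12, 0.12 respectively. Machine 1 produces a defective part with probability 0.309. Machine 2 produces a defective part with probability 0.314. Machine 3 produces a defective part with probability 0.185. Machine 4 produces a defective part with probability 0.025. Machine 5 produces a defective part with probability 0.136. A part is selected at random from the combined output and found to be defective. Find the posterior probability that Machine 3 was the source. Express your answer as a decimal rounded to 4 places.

P(defective|M1) = 0.309; P(defective|M2) = 0.314; P(defective|M3) = 0.185; P(defective|M4) = 0.025; P(defective|M5) = 0.136.
Prior × likelihood for each source: 0.28·0.309=0.08652, 0.32·0.314=0.1005, 0.16·0.185=0.02960, 0.12·0.025=0.003000, 0.12·0.136=0.01632. Summing gives P(defective) = 0.23592.
P(Machine 3 | defective) = 0.02960 / 0.23592 = 0.1255.

Posterior probability ≈ 0.1255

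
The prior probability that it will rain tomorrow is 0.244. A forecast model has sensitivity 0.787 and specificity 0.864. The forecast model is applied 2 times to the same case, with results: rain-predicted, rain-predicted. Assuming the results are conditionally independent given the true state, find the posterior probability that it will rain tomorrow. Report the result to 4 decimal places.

Posterior P(H) ≈ 0.9153

With H the event that it will rain tomorrow, the joint likelihood of the observed sequence is P(data|H) = 0.787·0.787 = 0.61937 and P(data|¬H) = 0.136·0.136 = 0.018496.
Bayes: P(H|data) = 0.244·0.61937 / (0.244·0.61937 + 0.756·0.018496) = 0.15113/0.16511 = 0.9153.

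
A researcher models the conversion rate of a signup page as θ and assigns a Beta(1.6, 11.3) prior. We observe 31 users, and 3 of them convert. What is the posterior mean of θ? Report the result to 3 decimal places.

Posterior mean ≈ 0.105

The binomial likelihood is conjugate to the Beta prior: with 3 successes and 28 failures, the posterior is Beta(1.6+3, 11.3+28) = Beta(4.6, 39.3).
Posterior mean = α/(α+β) = 4.6/43.9 = 0.105.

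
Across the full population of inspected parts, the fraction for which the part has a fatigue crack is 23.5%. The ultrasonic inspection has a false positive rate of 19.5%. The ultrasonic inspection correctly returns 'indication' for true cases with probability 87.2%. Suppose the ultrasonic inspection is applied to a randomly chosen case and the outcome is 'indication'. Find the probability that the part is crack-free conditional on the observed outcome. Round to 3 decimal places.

P(¬H | E) ≈ 0.421

Let H be the event that the part has a fatigue crack. P(H) = 0.235, so P(¬H) = 0.765. With E the 'indication' result, P(E|H) = 0.872 and P(E|¬H) = 0.195.
P(E) = 0.872·0.235 + 0.195·0.765 = 0.20492 + 0.14918 = 0.35409.
By Bayes' theorem, P(H|E) = 0.20492 / 0.35409 = 0.579. Hence P(¬H|E) = 1 − 0.579 = 0.421.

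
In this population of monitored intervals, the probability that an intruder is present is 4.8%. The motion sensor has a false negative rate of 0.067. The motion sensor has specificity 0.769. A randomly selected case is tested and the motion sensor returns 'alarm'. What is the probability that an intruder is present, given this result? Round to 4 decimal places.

Write H for 'an intruder is present'. Prior odds H:¬H = 0.048/0.952 = 0.050420. For the 'alarm' outcome, the likelihood ratio is 0.933/0.231 = 4.0390.
Posterior odds = 0.050420 × 4.0390 = 0.20365, so P(H|E) = 0.20365/(1+0.20365) = 0.1692.

P(H | E) ≈ 0.1692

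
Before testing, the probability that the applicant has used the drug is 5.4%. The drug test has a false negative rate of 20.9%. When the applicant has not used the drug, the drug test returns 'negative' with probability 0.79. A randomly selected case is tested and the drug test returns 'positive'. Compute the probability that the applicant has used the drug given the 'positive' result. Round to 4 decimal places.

P(H | E) ≈ 0.1770

Write H for 'the applicant has used the drug'. Prior odds H:¬H = 0.054/0.946 = 0.057082. For the 'positive' outcome, the likelihood ratio is 0.791/0.21 = 3.7667.
Posterior odds = 0.057082 × 3.7667 = 0.21501, so P(H|E) = 0.21501/(1+0.21501) = 0.1770.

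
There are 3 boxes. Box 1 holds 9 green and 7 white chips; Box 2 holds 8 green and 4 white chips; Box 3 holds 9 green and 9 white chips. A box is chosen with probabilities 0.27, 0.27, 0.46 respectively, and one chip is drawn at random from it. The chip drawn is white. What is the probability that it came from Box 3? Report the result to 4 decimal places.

P(white|Box 1) = 0.4375; P(white|Box 2) = 0.3333; P(white|Box 3) = 0.5.
Prior × likelihood for each source: 0.27·0.4375=0.1181, 0.27·0.3333=0.09000, 0.46·0.5=0.2300. Summing gives P(white) = 0.43812.
P(Box 3 | white) = 0.2300 / 0.43812 = 0.5250.

Posterior probability ≈ 0.5250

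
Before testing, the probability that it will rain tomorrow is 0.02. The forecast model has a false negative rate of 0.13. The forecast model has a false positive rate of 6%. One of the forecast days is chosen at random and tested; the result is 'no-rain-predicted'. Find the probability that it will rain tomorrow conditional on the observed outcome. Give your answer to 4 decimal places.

Let H be the event that it will rain tomorrow. P(H) = 0.02, so P(¬H) = 0.98. With E the 'no-rain-predicted' result, P(E|H) = 0.13 and P(E|¬H) = 0.94.
P(E) = 0.13·0.02 + 0.94·0.98 = 0.0026000 + 0.92120 = 0.92380.
By Bayes' theorem, P(H|E) = 0.0026000 / 0.92380 = 0.0028.

P(H | E) ≈ 0.0028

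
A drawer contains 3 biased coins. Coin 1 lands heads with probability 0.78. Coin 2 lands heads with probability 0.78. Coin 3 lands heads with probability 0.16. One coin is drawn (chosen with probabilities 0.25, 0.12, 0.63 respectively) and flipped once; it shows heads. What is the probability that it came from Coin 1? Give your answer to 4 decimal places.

Posterior probability ≈ 0.5008

P(heads|C1) = 0.78; P(heads|C2) = 0.78; P(heads|C3) = 0.16.
Prior × likelihood for each source: 0.25·0.78=0.1950, 0.12·0.78=0.09360, 0.63·0.16=0.1008. Summing gives P(heads) = 0.38940.
P(Coin 1 | heads) = 0.1950 / 0.38940 = 0.5008.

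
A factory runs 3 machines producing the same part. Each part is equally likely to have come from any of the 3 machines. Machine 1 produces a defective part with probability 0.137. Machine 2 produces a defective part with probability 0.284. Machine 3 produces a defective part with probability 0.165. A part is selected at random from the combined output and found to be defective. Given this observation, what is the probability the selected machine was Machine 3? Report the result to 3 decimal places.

Posterior probability ≈ 0.282

Tabulate prior·likelihood by source: [1] prior 0.333333, lik 0.137, product 0.04567; [2] prior 0.333333, lik 0.284, product 0.09467; [3] prior 0.333333, lik 0.165, product 0.05500.
Normalizing constant = 0.19533; the posterior for Machine 3 is its product over the sum, 0.05500/0.19533 = 0.282.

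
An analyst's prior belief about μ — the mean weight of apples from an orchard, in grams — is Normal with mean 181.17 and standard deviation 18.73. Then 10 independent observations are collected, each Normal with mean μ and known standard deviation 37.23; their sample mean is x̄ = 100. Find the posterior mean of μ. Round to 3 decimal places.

Prior precision 1/τ₀² = 1/18.73² = 0.00285052; data precision n/σ² = 10/37.23² = 0.00721463.
Posterior precision = 0.00285052 + 0.00721463 = 0.0100652.
Posterior mean = (0.00285052·181.17 + 0.00721463·100) / 0.0100652 = 122.988.

Posterior mean ≈ 122.988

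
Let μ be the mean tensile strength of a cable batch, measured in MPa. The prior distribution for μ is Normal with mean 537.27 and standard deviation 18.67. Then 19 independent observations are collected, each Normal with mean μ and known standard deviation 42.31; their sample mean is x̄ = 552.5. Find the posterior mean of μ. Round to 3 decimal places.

Prior precision 1/τ₀² = 1/18.67² = 0.00286887; data precision n/σ² = 19/42.31² = 0.0106137.
Posterior precision = 0.00286887 + 0.0106137 = 0.0134826.
Posterior mean = (0.00286887·537.27 + 0.0106137·552.5) / 0.0134826 = 549.259.

Posterior mean ≈ 549.259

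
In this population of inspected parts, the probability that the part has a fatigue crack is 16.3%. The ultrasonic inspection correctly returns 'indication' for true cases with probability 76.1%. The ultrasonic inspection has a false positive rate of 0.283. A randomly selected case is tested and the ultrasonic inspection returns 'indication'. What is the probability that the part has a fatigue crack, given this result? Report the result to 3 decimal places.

P(H | E) ≈ 0.344

Let H be the event that the part has a fatigue crack. P(H) = 0.163, so P(¬H) = 0.837. With E the 'indication' result, P(E|H) = 0.761 and P(E|¬H) = 0.283.
P(E) = 0.761·0.163 + 0.283·0.837 = 0.12404 + 0.23687 = 0.36091.
By Bayes' theorem, P(H|E) = 0.12404 / 0.36091 = 0.344.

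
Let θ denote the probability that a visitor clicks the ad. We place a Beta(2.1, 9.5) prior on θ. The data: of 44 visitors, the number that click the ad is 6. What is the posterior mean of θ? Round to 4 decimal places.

Posterior mean ≈ 0.1457

Observing 6 successes and 38 failures updates Beta(2.1, 9.5) by adding the success and failure counts to the two shape parameters: α = 2.1+6 = 8.1, β = 9.5+38 = 47.5.
Posterior mean = α/(α+β) = 8.1/55.6 = 0.1457.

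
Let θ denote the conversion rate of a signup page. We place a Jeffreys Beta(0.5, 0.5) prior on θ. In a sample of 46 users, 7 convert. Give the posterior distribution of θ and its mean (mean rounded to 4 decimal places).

Observing 7 successes and 39 failures updates Beta(0.5, 0.5) by adding the success and failure counts to the two shape parameters: α = 0.5+7 = 7.5, β = 0.5+39 = 39.5.
Posterior mean = α/(α+β) = 7.5/47 = 0.1596.

Posterior: Beta(7.5, 39.5); mean ≈ 0.1596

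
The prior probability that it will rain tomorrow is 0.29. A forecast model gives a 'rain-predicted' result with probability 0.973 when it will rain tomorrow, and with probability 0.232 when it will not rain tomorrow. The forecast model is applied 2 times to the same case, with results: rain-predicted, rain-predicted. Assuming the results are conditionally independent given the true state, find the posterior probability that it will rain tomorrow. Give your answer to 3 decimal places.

Posterior P(H) ≈ 0.878

Let H be the event that it will rain tomorrow; start with P(H) = 0.29. P('rain-predicted'|H) = 0.973, P('rain-predicted'|¬H) = 0.232.
Update on result 1 ('rain-predicted'): P(H) ← 0.973·0.2900 / (0.973·0.2900 + 0.232·0.7100) = 0.28217/0.44689 = 0.6314.
Update on result 2 ('rain-predicted'): P(H) ← 0.973·0.6314 / (0.973·0.6314 + 0.232·0.3686) = 0.61436/0.69987 = 0.8778.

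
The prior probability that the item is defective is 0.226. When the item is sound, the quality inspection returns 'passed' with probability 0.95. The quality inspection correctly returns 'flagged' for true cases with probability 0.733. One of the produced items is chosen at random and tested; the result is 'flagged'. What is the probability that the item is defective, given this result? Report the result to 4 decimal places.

Write H for 'the item is defective'. Prior odds H:¬H = 0.226/0.774 = 0.29199. For the 'flagged' outcome, the likelihood ratio is 0.733/0.05 = 14.660.
Posterior odds = 0.29199 × 14.660 = 4.2806, so P(H|E) = 4.2806/(1+4.2806) = 0.8106.

P(H | E) ≈ 0.8106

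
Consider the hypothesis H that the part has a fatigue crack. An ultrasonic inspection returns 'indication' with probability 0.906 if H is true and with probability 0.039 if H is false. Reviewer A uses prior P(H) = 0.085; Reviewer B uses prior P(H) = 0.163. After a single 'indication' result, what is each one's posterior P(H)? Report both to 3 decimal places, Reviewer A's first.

P('+'|H) = 0.906, P('+'|¬H) = 0.039.
Reviewer A: numerator 0.906·0.085 = 0.077010; evidence = 0.077010+0.039·0.915 = 0.11270; posterior = 0.683.
Reviewer B: numerator 0.906·0.163 = 0.14768; evidence = 0.14768+0.039·0.837 = 0.18032; posterior = 0.819.

Reviewer A: 0.683; Reviewer B: 0.819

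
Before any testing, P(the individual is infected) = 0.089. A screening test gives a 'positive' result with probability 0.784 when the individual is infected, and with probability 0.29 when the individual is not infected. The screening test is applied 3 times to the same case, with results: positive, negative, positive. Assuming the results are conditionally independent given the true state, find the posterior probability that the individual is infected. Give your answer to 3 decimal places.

Posterior P(H) ≈ 0.178

With H the event that the individual is infected, the joint likelihood of the observed sequence is P(data|H) = 0.784·0.216·0.784 = 0.13277 and P(data|¬H) = 0.29·0.71·0.29 = 0.059711.
Bayes: P(H|data) = 0.089·0.13277 / (0.089·0.13277 + 0.911·0.059711) = 0.011816/0.066213 = 0.1785.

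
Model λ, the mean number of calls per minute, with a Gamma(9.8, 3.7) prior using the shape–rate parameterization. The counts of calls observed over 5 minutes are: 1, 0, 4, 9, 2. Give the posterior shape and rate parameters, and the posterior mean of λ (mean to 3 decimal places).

Total count ∑xᵢ = 16 over n = 5 minutes.
Gamma is conjugate to the Poisson likelihood: posterior is Gamma(shape = 9.8+16 = 25.8, rate = 3.7+5 = 8.7).
Posterior mean = shape/rate = 25.8/8.7 = 2.966.

Posterior: Gamma(shape=25.8, rate=8.7); mean ≈ 2.966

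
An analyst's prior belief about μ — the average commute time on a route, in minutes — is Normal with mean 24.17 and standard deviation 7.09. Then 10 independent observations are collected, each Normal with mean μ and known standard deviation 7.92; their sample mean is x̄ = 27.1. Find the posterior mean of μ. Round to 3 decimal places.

Posterior mean ≈ 26.775

With known σ, the Normal prior is conjugate. Weight on the data is w = (n/σ²)/(n/σ² + 1/τ₀²) = 0.159423/(0.159423+0.0198933) = 0.88906.
Posterior mean = w·x̄ + (1−w)·μ₀ = 0.88906·27.1 + 0.11094·24.17 = 26.775.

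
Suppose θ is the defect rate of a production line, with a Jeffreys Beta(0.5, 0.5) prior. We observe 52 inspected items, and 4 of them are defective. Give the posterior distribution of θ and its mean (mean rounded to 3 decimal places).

Observing 4 successes and 48 failures updates Beta(0.5, 0.5) by adding the success and failure counts to the two shape parameters: α = 0.5+4 = 4.5, β = 0.5+48 = 48.5.
E[θ | data] = 4.5/(4.5+48.5) = 0.085.

Posterior: Beta(4.5, 48.5); mean ≈ 0.085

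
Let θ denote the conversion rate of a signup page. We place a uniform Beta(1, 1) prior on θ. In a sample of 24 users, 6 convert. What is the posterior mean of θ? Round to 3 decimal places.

Posterior mean ≈ 0.269

Observing 6 successes and 18 failures updates Beta(1, 1) by adding the success and failure counts to the two shape parameters: α = 1+6 = 7, β = 1+18 = 19.
E[θ | data] = 7/(7+19) = 0.269.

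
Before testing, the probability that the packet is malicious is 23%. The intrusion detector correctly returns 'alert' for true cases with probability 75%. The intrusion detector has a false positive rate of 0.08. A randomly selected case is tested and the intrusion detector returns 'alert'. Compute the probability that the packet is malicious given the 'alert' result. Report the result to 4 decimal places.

P(H | E) ≈ 0.7369

Let H be the event that the packet is malicious. P(H) = 0.23, so P(¬H) = 0.77. With E the 'alert' result, P(E|H) = 0.75 and P(E|¬H) = 0.08.
P(E) = 0.75·0.23 + 0.08·0.77 = 0.17250 + 0.061600 = 0.23410.
By Bayes' theorem, P(H|E) = 0.17250 / 0.23410 = 0.7369.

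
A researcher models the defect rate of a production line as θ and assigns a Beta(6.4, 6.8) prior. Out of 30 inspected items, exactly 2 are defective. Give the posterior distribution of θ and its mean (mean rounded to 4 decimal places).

Observing 2 successes and 28 failures updates Beta(6.4, 6.8) by adding the success and failure counts to the two shape parameters: α = 6.4+2 = 8.4, β = 6.8+28 = 34.8.
E[θ | data] = 8.4/(8.4+34.8) = 0.1944.

Posterior: Beta(8.4, 34.8); mean ≈ 0.1944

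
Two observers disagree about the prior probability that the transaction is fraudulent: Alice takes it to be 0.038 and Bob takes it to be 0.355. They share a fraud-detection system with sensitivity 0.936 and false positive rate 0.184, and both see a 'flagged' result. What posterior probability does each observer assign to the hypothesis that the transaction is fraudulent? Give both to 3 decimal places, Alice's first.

The likelihood ratio for a 'flagged' result is 0.936/0.184 = 5.0870.
Alice: prior odds 0.038/0.962 = 0.039501; posterior odds 0.20094; posterior probability 0.167.
Bob: prior odds 0.355/0.645 = 0.55039; posterior odds 2.7998; posterior probability 0.737.

Alice: 0.167; Bob: 0.737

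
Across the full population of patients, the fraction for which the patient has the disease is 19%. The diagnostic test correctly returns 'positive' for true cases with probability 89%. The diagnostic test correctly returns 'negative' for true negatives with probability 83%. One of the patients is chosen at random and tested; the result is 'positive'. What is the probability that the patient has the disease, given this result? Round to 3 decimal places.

Let H be the event that the patient has the disease. P(H) = 0.19, so P(¬H) = 0.81. With E the 'positive' result, P(E|H) = 0.89 and P(E|¬H) = 0.17.
P(E) = 0.89·0.19 + 0.17·0.81 = 0.16910 + 0.13770 = 0.30680.
By Bayes' theorem, P(H|E) = 0.16910 / 0.30680 = 0.551.

P(H | E) ≈ 0.551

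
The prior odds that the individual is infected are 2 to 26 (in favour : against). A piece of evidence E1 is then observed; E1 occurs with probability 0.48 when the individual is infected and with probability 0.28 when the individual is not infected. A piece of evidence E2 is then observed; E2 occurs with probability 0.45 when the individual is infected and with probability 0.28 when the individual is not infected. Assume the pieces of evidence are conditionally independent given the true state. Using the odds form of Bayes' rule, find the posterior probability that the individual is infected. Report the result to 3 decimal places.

Prior odds = 2/26 = 0.076923. In log-odds, ln(0.076923) = -2.5649.
Add log likelihood ratios: ln(1.7143) + ln(1.6071) = 1.0135.
Posterior log-odds = -1.5515, so posterior odds = exp(-1.5515) = 0.21193. Converting, P(H|E) = 0.21193/1.2119 = 0.175.

Posterior probability ≈ 0.175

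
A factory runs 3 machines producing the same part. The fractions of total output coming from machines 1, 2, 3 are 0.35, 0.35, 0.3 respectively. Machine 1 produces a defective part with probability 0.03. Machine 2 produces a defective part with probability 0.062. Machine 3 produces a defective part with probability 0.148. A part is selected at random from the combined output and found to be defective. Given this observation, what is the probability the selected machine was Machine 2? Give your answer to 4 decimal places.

Posterior probability ≈ 0.2833

P(defective|M1) = 0.03; P(defective|M2) = 0.062; P(defective|M3) = 0.148.
Prior × likelihood for each source: 0.35·0.03=0.01050, 0.35·0.062=0.02170, 0.3·0.148=0.04440. Summing gives P(defective) = 0.076600.
P(Machine 2 | defective) = 0.02170 / 0.076600 = 0.2833.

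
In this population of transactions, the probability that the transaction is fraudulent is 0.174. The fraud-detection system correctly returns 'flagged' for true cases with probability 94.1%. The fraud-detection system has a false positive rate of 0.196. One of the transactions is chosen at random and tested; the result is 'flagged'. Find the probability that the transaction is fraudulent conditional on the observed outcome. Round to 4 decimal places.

P(H | E) ≈ 0.5028

Let H be the event that the transaction is fraudulent. P(H) = 0.174, so P(¬H) = 0.826. With E the 'flagged' result, P(E|H) = 0.941 and P(E|¬H) = 0.196.
P(E) = 0.941·0.174 + 0.196·0.826 = 0.16373 + 0.16190 = 0.32563.
By Bayes' theorem, P(H|E) = 0.16373 / 0.32563 = 0.5028.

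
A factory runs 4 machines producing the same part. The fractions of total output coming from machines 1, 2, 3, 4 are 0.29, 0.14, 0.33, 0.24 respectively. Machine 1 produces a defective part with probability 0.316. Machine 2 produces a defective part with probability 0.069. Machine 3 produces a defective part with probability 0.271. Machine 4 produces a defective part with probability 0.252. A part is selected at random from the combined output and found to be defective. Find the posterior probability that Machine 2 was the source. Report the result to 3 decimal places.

Posterior probability ≈ 0.038

P(defective|M1) = 0.316; P(defective|M2) = 0.069; P(defective|M3) = 0.271; P(defective|M4) = 0.252.
Prior × likelihood for each source: 0.29·0.316=0.09164, 0.14·0.069=0.009660, 0.33·0.271=0.08943, 0.24·0.252=0.06048. Summing gives P(defective) = 0.25121.
P(Machine 2 | defective) = 0.009660 / 0.25121 = 0.038.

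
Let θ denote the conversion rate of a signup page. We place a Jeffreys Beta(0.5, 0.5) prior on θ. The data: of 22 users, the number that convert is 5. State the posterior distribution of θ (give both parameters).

Posterior: Beta(5.5, 17.5)

Observing 5 successes and 17 failures updates Beta(0.5, 0.5) by adding the success and failure counts to the two shape parameters: α = 0.5+5 = 5.5, β = 0.5+17 = 17.5.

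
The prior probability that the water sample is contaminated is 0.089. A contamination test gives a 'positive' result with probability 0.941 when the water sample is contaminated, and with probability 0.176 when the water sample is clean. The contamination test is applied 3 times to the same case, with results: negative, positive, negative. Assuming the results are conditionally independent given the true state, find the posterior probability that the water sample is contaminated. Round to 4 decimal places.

Posterior P(H) ≈ 0.0027

Let H be the event that the water sample is contaminated; start with P(H) = 0.089. P('positive'|H) = 0.941, P('positive'|¬H) = 0.176.
Update on result 1 ('negative'): P(H) ← 0.059·0.0890 / (0.059·0.0890 + 0.824·0.9110) = 0.0052510/0.75592 = 0.0069.
Update on result 2 ('positive'): P(H) ← 0.941·0.0069 / (0.941·0.0069 + 0.176·0.9931) = 0.0065367/0.18131 = 0.0361.
Update on result 3 ('negative'): P(H) ← 0.059·0.0361 / (0.059·0.0361 + 0.824·0.9639) = 0.0021271/0.79642 = 0.0027.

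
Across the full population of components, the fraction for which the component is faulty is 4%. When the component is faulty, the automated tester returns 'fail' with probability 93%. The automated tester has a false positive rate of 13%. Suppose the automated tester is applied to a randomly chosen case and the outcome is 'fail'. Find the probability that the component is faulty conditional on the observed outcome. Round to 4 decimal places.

P(H | E) ≈ 0.2296

Write H for 'the component is faulty'. Prior odds H:¬H = 0.04/0.96 = 0.041667. For the 'fail' outcome, the likelihood ratio is 0.93/0.13 = 7.1538.
Posterior odds = 0.041667 × 7.1538 = 0.29808, so P(H|E) = 0.29808/(1+0.29808) = 0.2296.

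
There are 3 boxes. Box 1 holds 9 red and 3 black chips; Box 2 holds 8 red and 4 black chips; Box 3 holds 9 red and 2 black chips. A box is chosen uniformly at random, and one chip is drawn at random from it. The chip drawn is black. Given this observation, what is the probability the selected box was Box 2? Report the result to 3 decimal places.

P(black|Box 1) = 0.25; P(black|Box 2) = 0.3333; P(black|Box 3) = 0.1818.
Prior × likelihood for each source: 0.333333·0.25=0.08333, 0.333333·0.3333=0.1111, 0.333333·0.1818=0.06061. Summing gives P(black) = 0.25505.
P(Box 2 | black) = 0.1111 / 0.25505 = 0.436.

Posterior probability ≈ 0.436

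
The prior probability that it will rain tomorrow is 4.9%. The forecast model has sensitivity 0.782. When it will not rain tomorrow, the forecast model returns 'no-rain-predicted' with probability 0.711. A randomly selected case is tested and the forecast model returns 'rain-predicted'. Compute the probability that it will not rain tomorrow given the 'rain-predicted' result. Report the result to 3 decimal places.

Let H be the event that it will rain tomorrow. P(H) = 0.049, so P(¬H) = 0.951. With E the 'rain-predicted' result, P(E|H) = 0.782 and P(E|¬H) = 0.289.
P(E) = 0.782·0.049 + 0.289·0.951 = 0.038318 + 0.27484 = 0.31316.
By Bayes' theorem, P(H|E) = 0.038318 / 0.31316 = 0.122. Hence P(¬H|E) = 1 − 0.122 = 0.878.

P(¬H | E) ≈ 0.878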